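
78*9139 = 712842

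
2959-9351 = - 6392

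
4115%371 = 34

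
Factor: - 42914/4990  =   - 5^( - 1)*43^1  =  - 43/5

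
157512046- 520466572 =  - 362954526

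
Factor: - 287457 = -3^1*95819^1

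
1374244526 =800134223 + 574110303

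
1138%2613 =1138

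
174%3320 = 174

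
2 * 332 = 664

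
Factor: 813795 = 3^1*5^1*227^1*239^1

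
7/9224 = 7/9224= 0.00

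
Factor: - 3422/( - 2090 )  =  1711/1045 = 5^(- 1) *11^ ( - 1)*19^ ( - 1)*29^1*59^1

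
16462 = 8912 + 7550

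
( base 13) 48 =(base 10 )60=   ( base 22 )2g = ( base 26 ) 28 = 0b111100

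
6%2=0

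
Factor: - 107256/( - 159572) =654/973 =2^1*3^1 * 7^ ( - 1 ) * 109^1 * 139^( - 1) 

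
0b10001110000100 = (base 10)9092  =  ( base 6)110032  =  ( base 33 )8BH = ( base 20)12ec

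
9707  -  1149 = 8558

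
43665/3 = 14555 = 14555.00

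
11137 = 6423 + 4714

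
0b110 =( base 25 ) 6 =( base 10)6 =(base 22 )6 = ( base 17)6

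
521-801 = -280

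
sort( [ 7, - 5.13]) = [  -  5.13,7]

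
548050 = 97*5650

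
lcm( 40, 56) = 280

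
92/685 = 92/685=0.13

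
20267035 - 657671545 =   -  637404510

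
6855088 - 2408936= 4446152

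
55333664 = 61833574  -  6499910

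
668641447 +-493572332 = 175069115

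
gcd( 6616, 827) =827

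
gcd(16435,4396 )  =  1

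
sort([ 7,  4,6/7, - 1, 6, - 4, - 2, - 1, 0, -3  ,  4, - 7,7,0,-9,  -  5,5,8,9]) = [-9, - 7,-5  ,-4,  -  3  , - 2,-1, - 1,0,  0,6/7,4, 4,5, 6, 7,7,8,9 ]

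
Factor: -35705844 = -2^2*3^2*23^1*29^1*1487^1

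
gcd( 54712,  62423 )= 1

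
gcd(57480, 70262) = 2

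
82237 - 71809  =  10428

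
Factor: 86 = 2^1*43^1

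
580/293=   1 + 287/293 = 1.98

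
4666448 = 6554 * 712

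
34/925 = 34/925 = 0.04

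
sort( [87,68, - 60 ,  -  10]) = [ - 60,-10 , 68 , 87] 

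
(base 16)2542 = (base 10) 9538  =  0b10010101000010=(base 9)14067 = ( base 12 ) 562A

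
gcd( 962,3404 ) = 74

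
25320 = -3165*(-8 )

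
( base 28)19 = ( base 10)37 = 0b100101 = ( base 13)2B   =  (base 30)17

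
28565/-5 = -5713 +0/1 = - 5713.00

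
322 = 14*23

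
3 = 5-2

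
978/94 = 489/47=10.40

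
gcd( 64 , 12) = 4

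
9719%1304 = 591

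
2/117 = 2/117 = 0.02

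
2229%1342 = 887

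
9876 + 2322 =12198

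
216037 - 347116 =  - 131079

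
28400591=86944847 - 58544256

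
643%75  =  43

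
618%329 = 289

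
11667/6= 1944 + 1/2 = 1944.50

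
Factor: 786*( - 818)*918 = - 2^3*3^4 * 17^1*131^1  *  409^1 = -  590226264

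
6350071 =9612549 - 3262478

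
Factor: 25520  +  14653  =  3^1*7^1*1913^1 = 40173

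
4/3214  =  2/1607 = 0.00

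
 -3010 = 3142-6152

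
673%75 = 73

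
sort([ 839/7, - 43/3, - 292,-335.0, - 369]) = [ - 369, - 335.0, - 292, - 43/3, 839/7] 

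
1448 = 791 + 657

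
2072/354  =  1036/177 =5.85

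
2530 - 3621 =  - 1091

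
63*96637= 6088131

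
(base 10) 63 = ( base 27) 29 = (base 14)47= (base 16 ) 3f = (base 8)77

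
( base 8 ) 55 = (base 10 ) 45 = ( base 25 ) 1K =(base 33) 1C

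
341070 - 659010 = - 317940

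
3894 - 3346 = 548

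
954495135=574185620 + 380309515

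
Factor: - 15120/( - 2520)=2^1 * 3^1 = 6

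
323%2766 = 323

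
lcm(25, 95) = 475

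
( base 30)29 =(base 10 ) 69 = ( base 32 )25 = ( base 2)1000101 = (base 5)234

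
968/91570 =484/45785=0.01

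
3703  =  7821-4118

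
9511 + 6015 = 15526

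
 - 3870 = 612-4482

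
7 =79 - 72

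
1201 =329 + 872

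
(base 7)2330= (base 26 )16m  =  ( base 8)1526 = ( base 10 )854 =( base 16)356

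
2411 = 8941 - 6530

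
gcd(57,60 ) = 3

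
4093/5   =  4093/5  =  818.60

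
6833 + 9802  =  16635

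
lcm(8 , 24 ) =24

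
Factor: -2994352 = - 2^4 * 31^1*6037^1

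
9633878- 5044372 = 4589506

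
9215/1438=9215/1438 =6.41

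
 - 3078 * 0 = 0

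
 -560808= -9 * 62312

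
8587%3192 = 2203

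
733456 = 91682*8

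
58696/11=5336 = 5336.00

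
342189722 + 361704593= 703894315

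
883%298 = 287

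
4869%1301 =966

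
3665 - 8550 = - 4885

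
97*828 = 80316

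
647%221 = 205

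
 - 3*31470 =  - 94410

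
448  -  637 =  - 189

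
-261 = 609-870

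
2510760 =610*4116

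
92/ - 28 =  - 23/7 = -3.29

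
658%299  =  60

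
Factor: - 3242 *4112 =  - 2^5*257^1 *1621^1 = - 13331104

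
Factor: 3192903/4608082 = 2^ ( - 1)*3^2*7^1*59^1*97^(  -  1 ) * 859^1*23753^( - 1)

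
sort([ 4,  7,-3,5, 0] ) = [-3,0,4,  5, 7]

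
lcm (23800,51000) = 357000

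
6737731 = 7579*889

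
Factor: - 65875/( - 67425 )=3^( - 1 )*5^1*17^1*29^(-1) = 85/87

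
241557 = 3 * 80519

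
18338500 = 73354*250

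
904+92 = 996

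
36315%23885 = 12430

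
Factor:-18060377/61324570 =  - 2^( - 1)*5^ ( - 1)*41^1 * 757^( -1)*8101^( - 1 )*440497^1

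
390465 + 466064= 856529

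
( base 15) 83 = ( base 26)4J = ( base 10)123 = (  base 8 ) 173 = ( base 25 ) 4n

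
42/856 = 21/428= 0.05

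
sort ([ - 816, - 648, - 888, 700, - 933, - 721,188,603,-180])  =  [ - 933, - 888 ,-816, - 721, - 648, - 180, 188, 603,700 ] 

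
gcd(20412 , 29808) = 324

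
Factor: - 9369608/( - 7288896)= 2^(-3 )*3^(  -  1)* 37963^(  -  1)*1171201^1 = 1171201/911112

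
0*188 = 0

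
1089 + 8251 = 9340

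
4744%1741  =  1262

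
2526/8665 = 2526/8665 =0.29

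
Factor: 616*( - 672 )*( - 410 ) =169720320 = 2^9*3^1*5^1 * 7^2 *11^1*41^1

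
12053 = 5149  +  6904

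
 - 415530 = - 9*46170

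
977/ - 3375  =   - 977/3375 = - 0.29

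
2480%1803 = 677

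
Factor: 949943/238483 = 7^( - 2)*17^2*19^1*31^ ( - 1)*157^( - 1 )*173^1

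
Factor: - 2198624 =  - 2^5*127^1*541^1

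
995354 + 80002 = 1075356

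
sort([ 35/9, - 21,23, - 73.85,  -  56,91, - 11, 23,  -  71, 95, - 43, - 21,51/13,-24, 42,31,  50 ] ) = [-73.85, - 71,  -  56, - 43, - 24,-21, - 21, - 11 , 35/9,51/13,23,23, 31,42,50, 91,95]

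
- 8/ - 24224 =1/3028= 0.00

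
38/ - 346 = - 1+ 154/173 =- 0.11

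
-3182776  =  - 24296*131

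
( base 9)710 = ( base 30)J6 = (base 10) 576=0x240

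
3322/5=3322/5 = 664.40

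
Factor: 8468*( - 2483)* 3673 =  - 2^2*13^1*29^1*73^1*191^1*3673^1 = -77228659612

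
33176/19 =33176/19  =  1746.11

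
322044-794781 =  - 472737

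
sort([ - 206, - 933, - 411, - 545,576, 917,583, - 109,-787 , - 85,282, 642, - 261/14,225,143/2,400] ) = [ - 933, - 787,-545,- 411, - 206, - 109, -85,-261/14, 143/2,225,282,400,576,583, 642,917] 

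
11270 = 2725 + 8545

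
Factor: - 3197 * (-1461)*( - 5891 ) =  -27515782947 = - 3^1*23^1*43^1 * 137^1 * 139^1*487^1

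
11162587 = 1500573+9662014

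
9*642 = 5778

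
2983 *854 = 2547482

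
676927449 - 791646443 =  - 114718994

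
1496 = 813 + 683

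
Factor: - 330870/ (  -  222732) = 2^( -1)* 3^ ( - 1 )*5^1 * 23^ (  -  1 ) * 41^1 = 205/138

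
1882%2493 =1882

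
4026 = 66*61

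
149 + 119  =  268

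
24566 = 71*346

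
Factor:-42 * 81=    - 2^1*3^5*7^1=-3402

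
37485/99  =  4165/11 = 378.64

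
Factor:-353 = -353^1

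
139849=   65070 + 74779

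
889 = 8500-7611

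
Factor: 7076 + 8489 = 5^1*11^1*283^1 = 15565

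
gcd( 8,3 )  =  1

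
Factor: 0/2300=0^1 = 0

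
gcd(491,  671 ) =1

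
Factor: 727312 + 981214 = 2^1*854263^1= 1708526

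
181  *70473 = 12755613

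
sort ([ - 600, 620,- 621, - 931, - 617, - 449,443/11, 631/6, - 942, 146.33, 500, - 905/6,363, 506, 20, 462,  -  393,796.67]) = [ - 942,-931,- 621, - 617, - 600, - 449, - 393, - 905/6, 20, 443/11,631/6, 146.33,363, 462,500  ,  506,  620,796.67 ]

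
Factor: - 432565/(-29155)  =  7^( - 2 )*727^1   =  727/49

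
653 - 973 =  - 320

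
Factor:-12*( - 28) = 2^4*3^1*7^1 = 336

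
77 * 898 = 69146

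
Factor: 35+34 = 3^1*23^1 =69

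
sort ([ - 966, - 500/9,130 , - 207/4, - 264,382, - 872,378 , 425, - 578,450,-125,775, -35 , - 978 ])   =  [ - 978,- 966,  -  872,-578, - 264,-125, - 500/9,-207/4,- 35,  130,378,382,425, 450,775] 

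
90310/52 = 45155/26 =1736.73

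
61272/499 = 61272/499 = 122.79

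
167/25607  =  167/25607  =  0.01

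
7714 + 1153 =8867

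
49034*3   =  147102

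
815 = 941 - 126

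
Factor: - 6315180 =  -  2^2 * 3^1*5^1*105253^1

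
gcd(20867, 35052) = 1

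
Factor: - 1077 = - 3^1*359^1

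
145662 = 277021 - 131359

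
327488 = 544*602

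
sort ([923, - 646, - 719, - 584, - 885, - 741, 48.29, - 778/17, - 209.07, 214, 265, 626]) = [  -  885, - 741, - 719, - 646 ,- 584, - 209.07, - 778/17, 48.29,214, 265, 626, 923 ] 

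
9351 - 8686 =665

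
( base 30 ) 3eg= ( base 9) 4264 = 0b110001000000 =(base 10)3136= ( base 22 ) 6AC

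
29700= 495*60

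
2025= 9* 225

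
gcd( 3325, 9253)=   19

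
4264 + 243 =4507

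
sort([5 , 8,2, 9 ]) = [2, 5,8, 9 ]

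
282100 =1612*175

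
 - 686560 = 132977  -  819537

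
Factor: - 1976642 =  - 2^1* 988321^1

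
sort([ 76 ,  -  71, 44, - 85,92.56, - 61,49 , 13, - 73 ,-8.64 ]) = [ - 85 ,  -  73,-71, - 61, - 8.64,13,44, 49, 76,92.56]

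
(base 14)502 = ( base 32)UM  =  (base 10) 982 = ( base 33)TP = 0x3d6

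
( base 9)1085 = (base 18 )28E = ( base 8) 1446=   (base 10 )806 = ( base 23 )1C1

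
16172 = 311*52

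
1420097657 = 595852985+824244672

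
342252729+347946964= 690199693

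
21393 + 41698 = 63091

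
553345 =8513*65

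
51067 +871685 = 922752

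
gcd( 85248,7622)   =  74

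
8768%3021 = 2726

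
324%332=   324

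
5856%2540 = 776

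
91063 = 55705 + 35358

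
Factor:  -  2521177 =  - 439^1 * 5743^1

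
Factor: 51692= 2^2*12923^1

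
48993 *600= 29395800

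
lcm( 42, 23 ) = 966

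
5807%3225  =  2582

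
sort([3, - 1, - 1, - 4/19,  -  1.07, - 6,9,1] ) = [ - 6,  -  1.07,  -  1, - 1, - 4/19, 1 , 3, 9 ]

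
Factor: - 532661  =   -17^1* 31333^1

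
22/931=22/931 = 0.02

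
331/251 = 331/251  =  1.32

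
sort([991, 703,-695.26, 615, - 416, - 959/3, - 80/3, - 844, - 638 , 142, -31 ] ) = [ - 844,-695.26,-638, - 416,  -  959/3,-31,- 80/3,142, 615,  703, 991]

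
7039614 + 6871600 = 13911214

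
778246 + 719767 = 1498013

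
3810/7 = 544+2/7 = 544.29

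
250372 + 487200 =737572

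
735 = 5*147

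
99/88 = 9/8=1.12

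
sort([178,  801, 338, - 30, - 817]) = [ - 817, - 30, 178,338,801 ]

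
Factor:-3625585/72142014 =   -  2^( - 1 ) * 3^( - 1 )*5^1*7^( - 2)*59^( - 1 )*661^1*1097^1*4159^( - 1)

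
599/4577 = 599/4577= 0.13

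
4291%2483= 1808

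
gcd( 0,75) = 75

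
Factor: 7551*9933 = 3^3  *  7^1 * 11^1*43^1*839^1 =75004083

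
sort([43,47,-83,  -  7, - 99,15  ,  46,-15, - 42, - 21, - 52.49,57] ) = [-99, - 83,-52.49, -42,  -  21,-15,-7,15,43,46, 47,57]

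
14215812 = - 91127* ( - 156 )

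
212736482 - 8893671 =203842811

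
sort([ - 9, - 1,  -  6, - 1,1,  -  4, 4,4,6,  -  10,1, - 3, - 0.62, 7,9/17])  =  [ -10, - 9 , - 6, - 4,-3, - 1, - 1, - 0.62, 9/17, 1, 1,4,4, 6, 7]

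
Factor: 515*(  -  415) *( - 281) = 5^2 * 83^1*103^1*281^1 = 60056725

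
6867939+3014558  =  9882497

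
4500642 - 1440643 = 3059999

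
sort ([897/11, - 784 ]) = [-784,  897/11 ]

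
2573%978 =617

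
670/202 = 335/101=3.32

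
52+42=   94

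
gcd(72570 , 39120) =30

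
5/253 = 5/253 = 0.02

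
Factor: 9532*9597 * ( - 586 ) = -53606461944 = - 2^3*3^1 * 7^1*293^1*457^1*2383^1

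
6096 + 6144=12240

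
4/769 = 4/769= 0.01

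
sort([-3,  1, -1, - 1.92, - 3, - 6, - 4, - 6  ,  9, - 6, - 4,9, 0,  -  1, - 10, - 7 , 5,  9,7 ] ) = [ - 10, - 7,-6,-6, - 6, - 4, - 4, - 3,-3 , - 1.92, - 1 ,-1,0, 1,  5,7 , 9,9, 9]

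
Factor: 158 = 2^1*79^1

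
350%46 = 28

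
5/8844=5/8844 = 0.00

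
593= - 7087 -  - 7680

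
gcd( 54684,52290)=126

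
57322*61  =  3496642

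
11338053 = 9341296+1996757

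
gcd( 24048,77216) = 16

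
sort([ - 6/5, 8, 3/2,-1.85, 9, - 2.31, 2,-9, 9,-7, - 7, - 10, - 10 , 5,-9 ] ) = [ - 10 , - 10, - 9, - 9, - 7, - 7, -2.31, - 1.85, - 6/5, 3/2, 2, 5,8,9, 9 ] 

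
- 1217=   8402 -9619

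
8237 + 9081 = 17318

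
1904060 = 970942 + 933118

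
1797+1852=3649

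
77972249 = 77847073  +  125176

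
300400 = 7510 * 40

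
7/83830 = 7/83830=   0.00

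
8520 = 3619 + 4901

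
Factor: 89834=2^1*44917^1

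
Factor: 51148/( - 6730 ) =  - 38/5 = -  2^1*5^( - 1)*19^1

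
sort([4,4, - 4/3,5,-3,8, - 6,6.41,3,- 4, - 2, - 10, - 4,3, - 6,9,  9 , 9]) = [  -  10, - 6,-6, - 4, - 4, - 3, - 2, - 4/3, 3,3,4,4,5, 6.41,8,9, 9,9 ] 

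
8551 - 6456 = 2095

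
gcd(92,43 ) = 1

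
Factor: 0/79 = 0 = 0^1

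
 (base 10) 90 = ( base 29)33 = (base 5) 330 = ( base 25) 3F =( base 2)1011010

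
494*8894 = 4393636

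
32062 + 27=32089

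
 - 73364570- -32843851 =- 40520719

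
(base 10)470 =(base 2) 111010110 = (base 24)je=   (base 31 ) f5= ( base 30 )FK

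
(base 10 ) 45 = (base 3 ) 1200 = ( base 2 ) 101101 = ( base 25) 1K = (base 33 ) 1C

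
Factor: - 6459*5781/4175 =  - 37339479/4175 = - 3^2*5^( - 2 )*41^1 * 47^1* 167^(  -  1 )*2153^1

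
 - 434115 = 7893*(-55) 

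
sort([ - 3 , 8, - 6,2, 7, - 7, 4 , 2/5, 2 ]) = [ - 7, - 6, - 3, 2/5, 2, 2, 4, 7, 8]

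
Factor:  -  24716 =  -2^2 * 37^1*167^1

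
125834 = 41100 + 84734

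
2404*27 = 64908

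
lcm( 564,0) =0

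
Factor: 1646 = 2^1 *823^1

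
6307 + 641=6948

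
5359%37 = 31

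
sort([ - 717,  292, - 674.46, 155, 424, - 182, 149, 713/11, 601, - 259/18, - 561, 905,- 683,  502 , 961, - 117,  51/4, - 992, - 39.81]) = [ - 992, - 717, - 683 , - 674.46, - 561,-182, - 117, - 39.81, - 259/18,51/4 , 713/11,149, 155, 292,424, 502, 601,905 , 961]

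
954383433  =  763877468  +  190505965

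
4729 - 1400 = 3329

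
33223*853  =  28339219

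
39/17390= 39/17390  =  0.00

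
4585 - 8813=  - 4228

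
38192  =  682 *56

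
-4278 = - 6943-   -  2665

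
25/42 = 25/42 = 0.60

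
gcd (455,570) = 5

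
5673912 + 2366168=8040080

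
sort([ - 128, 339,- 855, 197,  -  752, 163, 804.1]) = [  -  855, - 752, - 128, 163,197,  339, 804.1] 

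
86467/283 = 86467/283 = 305.54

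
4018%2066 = 1952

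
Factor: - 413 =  - 7^1*59^1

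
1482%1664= 1482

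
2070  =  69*30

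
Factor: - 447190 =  - 2^1 * 5^1*197^1*227^1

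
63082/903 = 63082/903 = 69.86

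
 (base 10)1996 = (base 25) 34L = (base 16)7cc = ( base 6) 13124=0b11111001100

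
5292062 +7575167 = 12867229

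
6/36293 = 6/36293 = 0.00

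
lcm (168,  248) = 5208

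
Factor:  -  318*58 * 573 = -2^2*3^2*29^1*53^1*191^1 = - 10568412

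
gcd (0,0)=0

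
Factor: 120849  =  3^1*40283^1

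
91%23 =22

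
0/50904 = 0= 0.00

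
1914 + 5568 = 7482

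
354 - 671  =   - 317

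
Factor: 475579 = 13^1  *36583^1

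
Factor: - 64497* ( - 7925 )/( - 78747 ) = - 5^2 * 317^1*21499^1*26249^( - 1)=- 170379575/26249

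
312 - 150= 162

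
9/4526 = 9/4526 = 0.00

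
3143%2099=1044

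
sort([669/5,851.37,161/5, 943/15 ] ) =[ 161/5, 943/15,669/5 , 851.37]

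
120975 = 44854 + 76121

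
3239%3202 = 37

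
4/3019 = 4/3019 = 0.00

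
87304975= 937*93175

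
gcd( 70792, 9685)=1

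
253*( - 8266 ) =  - 2091298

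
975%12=3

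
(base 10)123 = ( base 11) 102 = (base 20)63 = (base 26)4j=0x7b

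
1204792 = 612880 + 591912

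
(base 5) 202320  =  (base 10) 6585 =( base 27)90O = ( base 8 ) 14671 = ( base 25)ada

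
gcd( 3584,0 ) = 3584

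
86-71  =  15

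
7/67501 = 1/9643 = 0.00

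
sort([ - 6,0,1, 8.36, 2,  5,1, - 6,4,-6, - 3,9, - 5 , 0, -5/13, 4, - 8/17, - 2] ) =[ - 6, - 6, - 6, -5, - 3, - 2,-8/17, - 5/13,  0,0,1, 1,2, 4, 4,5,8.36,9] 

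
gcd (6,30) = 6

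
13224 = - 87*( - 152)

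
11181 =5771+5410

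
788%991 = 788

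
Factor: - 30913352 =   -  2^3*37^1*181^1*577^1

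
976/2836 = 244/709 = 0.34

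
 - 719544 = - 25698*28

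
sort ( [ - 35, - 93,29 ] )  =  [ - 93, - 35,29 ] 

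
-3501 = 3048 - 6549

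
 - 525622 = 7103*( - 74 )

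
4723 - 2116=2607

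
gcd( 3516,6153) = 879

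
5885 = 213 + 5672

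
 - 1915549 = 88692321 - 90607870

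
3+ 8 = 11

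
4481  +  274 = 4755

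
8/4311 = 8/4311 =0.00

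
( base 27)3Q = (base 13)83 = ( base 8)153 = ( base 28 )3N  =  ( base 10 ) 107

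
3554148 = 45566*78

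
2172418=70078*31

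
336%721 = 336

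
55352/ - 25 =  - 55352/25 = - 2214.08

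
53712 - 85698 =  - 31986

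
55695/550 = 11139/110 = 101.26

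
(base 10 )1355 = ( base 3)1212012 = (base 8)2513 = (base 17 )4bc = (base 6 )10135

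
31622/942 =15811/471 = 33.57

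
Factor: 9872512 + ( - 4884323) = 4988189^1 = 4988189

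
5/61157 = 5/61157 =0.00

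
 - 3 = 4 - 7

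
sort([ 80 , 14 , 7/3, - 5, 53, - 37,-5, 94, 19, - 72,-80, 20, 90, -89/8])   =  [-80, - 72, - 37,  -  89/8, - 5 , - 5 , 7/3, 14, 19,20, 53, 80, 90, 94 ]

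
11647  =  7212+4435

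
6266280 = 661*9480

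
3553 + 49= 3602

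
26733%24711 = 2022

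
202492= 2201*92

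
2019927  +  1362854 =3382781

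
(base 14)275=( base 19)171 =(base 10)495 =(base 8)757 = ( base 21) 12c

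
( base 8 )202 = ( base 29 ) 4E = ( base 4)2002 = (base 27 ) 4M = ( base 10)130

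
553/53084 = 553/53084 = 0.01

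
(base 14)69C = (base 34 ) 14m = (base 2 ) 10100100010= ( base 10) 1314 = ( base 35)12j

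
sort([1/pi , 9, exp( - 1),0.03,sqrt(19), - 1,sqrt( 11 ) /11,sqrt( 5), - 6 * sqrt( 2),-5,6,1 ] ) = [ - 6 * sqrt(2 ), - 5, - 1,0.03,sqrt(11 )/11, 1/pi , exp( - 1 ),1,sqrt(5), sqrt( 19), 6, 9] 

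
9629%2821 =1166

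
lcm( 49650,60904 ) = 4567800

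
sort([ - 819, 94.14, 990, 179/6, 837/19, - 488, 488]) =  [ - 819, - 488, 179/6, 837/19,94.14, 488, 990 ]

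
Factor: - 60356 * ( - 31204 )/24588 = 470837156/6147 = 2^2*3^( - 2)*29^1 * 79^1 * 191^1 * 269^1*683^( - 1 ) 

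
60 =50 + 10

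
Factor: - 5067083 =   -  7^1 * 29^1*109^1*229^1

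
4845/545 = 8 + 97/109 = 8.89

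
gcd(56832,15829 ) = 1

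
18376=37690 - 19314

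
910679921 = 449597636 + 461082285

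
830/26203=830/26203=0.03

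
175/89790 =35/17958=0.00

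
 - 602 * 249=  - 149898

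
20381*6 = 122286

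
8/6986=4/3493 = 0.00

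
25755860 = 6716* 3835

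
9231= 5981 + 3250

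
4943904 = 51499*96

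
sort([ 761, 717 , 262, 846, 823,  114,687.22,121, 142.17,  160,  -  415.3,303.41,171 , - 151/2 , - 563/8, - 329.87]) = [ -415.3, -329.87 , - 151/2, - 563/8, 114, 121 , 142.17, 160,171,262,303.41, 687.22,717,  761, 823,846] 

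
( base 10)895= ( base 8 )1577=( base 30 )tp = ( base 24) 1d7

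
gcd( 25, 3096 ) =1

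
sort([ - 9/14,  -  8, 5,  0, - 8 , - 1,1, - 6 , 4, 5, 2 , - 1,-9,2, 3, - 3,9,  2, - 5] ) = [-9 ,  -  8, - 8 , - 6, - 5, - 3, - 1, - 1, - 9/14, 0, 1,2, 2,2, 3, 4, 5,5, 9]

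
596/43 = 596/43 = 13.86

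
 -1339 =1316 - 2655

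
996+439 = 1435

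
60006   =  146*411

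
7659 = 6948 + 711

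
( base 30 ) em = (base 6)2014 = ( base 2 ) 110111010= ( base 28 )fm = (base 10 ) 442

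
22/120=11/60= 0.18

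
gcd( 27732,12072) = 12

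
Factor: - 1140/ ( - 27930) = 2^1*  7^( - 2 ) = 2/49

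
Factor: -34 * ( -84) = 2^3*3^1 * 7^1 * 17^1 = 2856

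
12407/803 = 12407/803 = 15.45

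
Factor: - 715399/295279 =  - 19^ ( - 1 )*673^1*1063^1 * 15541^( - 1 ) 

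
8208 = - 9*(-912)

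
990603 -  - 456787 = 1447390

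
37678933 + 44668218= 82347151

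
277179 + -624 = 276555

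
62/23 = 2 + 16/23 = 2.70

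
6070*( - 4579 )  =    -  27794530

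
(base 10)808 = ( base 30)QS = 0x328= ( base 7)2233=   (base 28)10o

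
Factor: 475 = 5^2*19^1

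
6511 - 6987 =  - 476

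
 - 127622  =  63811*( - 2 )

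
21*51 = 1071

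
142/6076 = 71/3038  =  0.02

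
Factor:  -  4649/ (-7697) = 43^( - 1 )*179^( - 1) * 4649^1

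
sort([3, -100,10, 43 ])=[ - 100,3,  10,43]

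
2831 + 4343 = 7174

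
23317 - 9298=14019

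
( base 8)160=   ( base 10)112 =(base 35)37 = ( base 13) 88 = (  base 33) 3d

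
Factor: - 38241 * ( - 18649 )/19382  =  2^(-1 ) * 3^2*7^1*11^( - 1)*17^1*607^1*881^( - 1)*1097^1= 713156409/19382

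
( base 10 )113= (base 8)161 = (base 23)4L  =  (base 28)41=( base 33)3E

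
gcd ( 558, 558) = 558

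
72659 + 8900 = 81559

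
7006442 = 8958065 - 1951623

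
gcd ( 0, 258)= 258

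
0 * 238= 0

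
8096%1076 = 564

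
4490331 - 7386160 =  - 2895829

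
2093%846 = 401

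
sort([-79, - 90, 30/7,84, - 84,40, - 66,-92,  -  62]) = [ - 92,-90,-84 ,-79, - 66, - 62,30/7,40,84 ]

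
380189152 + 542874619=923063771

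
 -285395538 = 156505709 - 441901247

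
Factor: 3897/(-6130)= - 2^( - 1)*3^2*5^( -1) * 433^1*613^ ( - 1) 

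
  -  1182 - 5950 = -7132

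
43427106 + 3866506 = 47293612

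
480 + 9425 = 9905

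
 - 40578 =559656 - 600234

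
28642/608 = 47 + 33/304  =  47.11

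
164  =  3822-3658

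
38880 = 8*4860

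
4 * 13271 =53084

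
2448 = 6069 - 3621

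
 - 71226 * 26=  - 1851876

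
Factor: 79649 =23^1*3463^1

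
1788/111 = 596/37 = 16.11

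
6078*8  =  48624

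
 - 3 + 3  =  0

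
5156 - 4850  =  306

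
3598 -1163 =2435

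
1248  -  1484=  - 236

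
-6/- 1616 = 3/808= 0.00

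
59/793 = 59/793 = 0.07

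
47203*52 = 2454556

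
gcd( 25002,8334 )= 8334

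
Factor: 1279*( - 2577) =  - 3295983 = - 3^1*859^1* 1279^1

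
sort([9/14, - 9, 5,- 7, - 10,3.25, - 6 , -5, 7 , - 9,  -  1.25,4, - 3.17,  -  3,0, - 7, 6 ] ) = [ - 10, - 9, - 9, - 7,-7, - 6, - 5,  -  3.17,  -  3,- 1.25, 0, 9/14, 3.25, 4,5, 6, 7 ]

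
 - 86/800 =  - 1 + 357/400  =  - 0.11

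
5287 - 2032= 3255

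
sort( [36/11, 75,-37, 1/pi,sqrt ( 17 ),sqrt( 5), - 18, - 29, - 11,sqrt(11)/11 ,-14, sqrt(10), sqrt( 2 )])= [ - 37, - 29, - 18, - 14, - 11, sqrt( 11)/11, 1/pi,sqrt( 2 ), sqrt(5), sqrt(10 ), 36/11,sqrt(17), 75]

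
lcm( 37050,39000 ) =741000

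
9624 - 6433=3191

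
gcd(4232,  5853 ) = 1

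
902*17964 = 16203528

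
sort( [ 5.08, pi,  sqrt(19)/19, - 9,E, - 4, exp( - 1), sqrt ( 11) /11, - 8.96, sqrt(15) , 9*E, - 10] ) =[ - 10, - 9, - 8.96, - 4,  sqrt( 19 )/19, sqrt(11)/11, exp(-1 ),E, pi,sqrt(15),5.08,9 * E] 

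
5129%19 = 18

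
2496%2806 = 2496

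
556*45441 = 25265196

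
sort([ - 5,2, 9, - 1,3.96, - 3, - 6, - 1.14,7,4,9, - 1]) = [ - 6, - 5, - 3, - 1.14,  -  1, - 1,2,  3.96,4,7,9, 9] 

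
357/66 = 5 + 9/22 = 5.41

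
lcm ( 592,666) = 5328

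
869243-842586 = 26657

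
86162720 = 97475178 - 11312458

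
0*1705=0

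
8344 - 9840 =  - 1496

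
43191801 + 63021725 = 106213526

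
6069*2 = 12138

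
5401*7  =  37807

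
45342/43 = 45342/43=1054.47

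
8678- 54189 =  - 45511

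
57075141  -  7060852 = 50014289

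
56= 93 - 37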